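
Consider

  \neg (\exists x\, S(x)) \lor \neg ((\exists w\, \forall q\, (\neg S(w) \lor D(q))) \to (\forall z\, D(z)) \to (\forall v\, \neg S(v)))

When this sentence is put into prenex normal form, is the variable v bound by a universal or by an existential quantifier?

existential

Rewrite implications/biconditionals: A → B as ¬A ∨ B.
  \neg (\exists x\, S(x)) \lor \neg (\neg (\exists w\, \forall q\, (\neg S(w) \lor D(q))) \lor \neg (\forall z\, D(z)) \lor (\forall v\, \neg S(v)))
Move each ¬ inward, flipping quantifiers it crosses:
  (\forall x\, \neg S(x)) \lor (\exists w\, \forall q\, (\neg S(w) \lor D(q))) \land (\forall z\, D(z)) \land (\exists v\, S(v))
All bound variables are already distinct, so no renaming is needed.
Extract every quantifier outward, since the variables are now distinct and don't occur free across branches:
  \forall x\, \exists w\, \forall q\, \forall z\, \exists v\, (\neg S(x) \lor (\neg S(w) \lor D(q)) \land D(z) \land S(v))
The quantifier \forall v sits under an odd number of negations (counting the antecedent side of each →), so it flips to \exists v.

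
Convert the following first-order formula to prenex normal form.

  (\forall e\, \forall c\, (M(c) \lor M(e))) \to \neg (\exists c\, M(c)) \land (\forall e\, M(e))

First replace A → B with ¬A ∨ B.
  \neg (\forall e\, \forall c\, (M(c) \lor M(e))) \lor \neg (\exists c\, M(c)) \land (\forall e\, M(e))
Drive negations inward (¬∀x A ≡ ∃x ¬A, ¬∃x A ≡ ∀x ¬A, De Morgan for ∧/∨):
  (\exists e\, \exists c\, (\neg M(c) \land \neg M(e))) \lor (\forall c\, \neg M(c)) \land (\forall e\, M(e))
Rename bound variables to avoid capture: c↦y1, e↦w1.
  (\exists e\, \exists c\, (\neg M(c) \land \neg M(e))) \lor (\forall y1\, \neg M(y1)) \land (\forall w1\, M(w1))
Pull the quantifiers to the front (each side's bound variable is not free in the other side):
  \exists e\, \exists c\, \forall y1\, \forall w1\, (\neg M(c) \land \neg M(e) \lor \neg M(y1) \land M(w1))

\exists e\, \exists c\, \forall y1\, \forall w1\, (\neg M(c) \land \neg M(e) \lor \neg M(y1) \land M(w1))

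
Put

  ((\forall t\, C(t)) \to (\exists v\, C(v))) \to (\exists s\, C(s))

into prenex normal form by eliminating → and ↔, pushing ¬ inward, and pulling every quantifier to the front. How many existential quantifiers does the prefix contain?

1

Rewrite implications/biconditionals: A → B as ¬A ∨ B.
  \neg (\neg (\forall t\, C(t)) \lor (\exists v\, C(v))) \lor (\exists s\, C(s))
Push ¬ through the quantifiers and connectives to reach negation normal form:
  (\forall t\, C(t)) \land (\forall v\, \neg C(v)) \lor (\exists s\, C(s))
All bound variables are already distinct, so no renaming is needed.
Pull the quantifiers to the front (each side's bound variable is not free in the other side):
  \forall t\, \forall v\, \exists s\, (C(t) \land \neg C(v) \lor C(s))
The prefix is \forall t \forall v \exists s: 2 universal, 1 existential.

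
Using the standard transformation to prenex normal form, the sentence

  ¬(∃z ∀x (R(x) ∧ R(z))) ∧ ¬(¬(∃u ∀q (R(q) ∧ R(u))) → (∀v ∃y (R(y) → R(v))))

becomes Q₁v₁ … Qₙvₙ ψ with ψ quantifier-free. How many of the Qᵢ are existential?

First replace A → B with ¬A ∨ B.
  ¬(∃z ∀x (R(x) ∧ R(z))) ∧ ¬(¬¬(∃u ∀q (R(q) ∧ R(u))) ∨ (∀v ∃y (¬R(y) ∨ R(v))))
Push ¬ through the quantifiers and connectives to reach negation normal form:
  (∀z ∃x (¬R(x) ∨ ¬R(z))) ∧ (∀u ∃q (¬R(q) ∨ ¬R(u))) ∧ (∃v ∀y (R(y) ∧ ¬R(v)))
All bound variables are already distinct, so no renaming is needed.
Pull the quantifiers to the front (each side's bound variable is not free in the other side):
  ∀z ∃x ∀u ∃q ∃v ∀y ((¬R(x) ∨ ¬R(z)) ∧ (¬R(q) ∨ ¬R(u)) ∧ R(y) ∧ ¬R(v))
The prefix is ∀z ∃x ∀u ∃q ∃v ∀y: 3 universal, 3 existential.

3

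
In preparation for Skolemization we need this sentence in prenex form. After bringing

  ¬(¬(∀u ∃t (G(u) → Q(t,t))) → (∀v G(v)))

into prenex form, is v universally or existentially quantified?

existential

Eliminate → and ↔ using ¬ and ∨.
  ¬(¬¬(∀u ∃t (¬G(u) ∨ Q(t,t))) ∨ (∀v G(v)))
Drive negations inward (¬∀x A ≡ ∃x ¬A, ¬∃x A ≡ ∀x ¬A, De Morgan for ∧/∨):
  (∃u ∀t (G(u) ∧ ¬Q(t,t))) ∧ (∃v ¬G(v))
Extract every quantifier outward, since the variables are now distinct and don't occur free across branches:
  ∃u ∀t ∃v (G(u) ∧ ¬Q(t,t) ∧ ¬G(v))
The quantifier ∀v sits under an odd number of negations (counting the antecedent side of each →), so it flips to ∃v.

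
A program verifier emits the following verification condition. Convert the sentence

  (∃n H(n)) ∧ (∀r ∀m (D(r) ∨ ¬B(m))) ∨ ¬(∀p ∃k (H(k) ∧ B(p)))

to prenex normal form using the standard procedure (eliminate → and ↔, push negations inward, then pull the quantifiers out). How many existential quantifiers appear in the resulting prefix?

2

Push ¬ through the quantifiers and connectives to reach negation normal form:
  (∃n H(n)) ∧ (∀r ∀m (D(r) ∨ ¬B(m))) ∨ (∃p ∀k (¬H(k) ∨ ¬B(p)))
All bound variables are already distinct, so no renaming is needed.
Pull the quantifiers to the front (each side's bound variable is not free in the other side):
  ∃n ∀r ∀m ∃p ∀k (H(n) ∧ (D(r) ∨ ¬B(m)) ∨ ¬H(k) ∨ ¬B(p))
The prefix is ∃n ∀r ∀m ∃p ∀k: 3 universal, 2 existential.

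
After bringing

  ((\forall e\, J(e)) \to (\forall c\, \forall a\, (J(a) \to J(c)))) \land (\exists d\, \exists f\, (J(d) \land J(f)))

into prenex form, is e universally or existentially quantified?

Eliminate → and ↔ using ¬ and ∨.
  (\neg (\forall e\, J(e)) \lor (\forall c\, \forall a\, (\neg J(a) \lor J(c)))) \land (\exists d\, \exists f\, (J(d) \land J(f)))
Move each ¬ inward, flipping quantifiers it crosses:
  ((\exists e\, \neg J(e)) \lor (\forall c\, \forall a\, (\neg J(a) \lor J(c)))) \land (\exists d\, \exists f\, (J(d) \land J(f)))
All bound variables are already distinct, so no renaming is needed.
Extract every quantifier outward, since the variables are now distinct and don't occur free across branches:
  \exists e\, \forall c\, \forall a\, \exists d\, \exists f\, ((\neg J(e) \lor \neg J(a) \lor J(c)) \land J(d) \land J(f))
The quantifier \forall e sits under an odd number of negations (counting the antecedent side of each →), so it flips to \exists e.

existential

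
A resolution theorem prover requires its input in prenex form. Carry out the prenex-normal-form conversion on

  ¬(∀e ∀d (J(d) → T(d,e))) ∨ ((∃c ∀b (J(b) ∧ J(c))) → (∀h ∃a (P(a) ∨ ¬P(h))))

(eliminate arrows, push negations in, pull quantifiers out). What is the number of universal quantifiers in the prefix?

Eliminate → and ↔ using ¬ and ∨.
  ¬(∀e ∀d (¬J(d) ∨ T(d,e))) ∨ ¬(∃c ∀b (J(b) ∧ J(c))) ∨ (∀h ∃a (P(a) ∨ ¬P(h)))
Drive negations inward (¬∀x A ≡ ∃x ¬A, ¬∃x A ≡ ∀x ¬A, De Morgan for ∧/∨):
  (∃e ∃d (J(d) ∧ ¬T(d,e))) ∨ (∀c ∃b (¬J(b) ∨ ¬J(c))) ∨ (∀h ∃a (P(a) ∨ ¬P(h)))
All bound variables are already distinct, so no renaming is needed.
Pull the quantifiers to the front (each side's bound variable is not free in the other side):
  ∃e ∃d ∀c ∃b ∀h ∃a (J(d) ∧ ¬T(d,e) ∨ ¬J(b) ∨ ¬J(c) ∨ P(a) ∨ ¬P(h))
The prefix is ∃e ∃d ∀c ∃b ∀h ∃a: 2 universal, 4 existential.

2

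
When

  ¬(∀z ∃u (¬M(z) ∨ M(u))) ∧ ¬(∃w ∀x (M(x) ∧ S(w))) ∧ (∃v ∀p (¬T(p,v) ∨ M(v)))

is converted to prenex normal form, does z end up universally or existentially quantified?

existential

Drive negations inward (¬∀x A ≡ ∃x ¬A, ¬∃x A ≡ ∀x ¬A, De Morgan for ∧/∨):
  (∃z ∀u (M(z) ∧ ¬M(u))) ∧ (∀w ∃x (¬M(x) ∨ ¬S(w))) ∧ (∃v ∀p (¬T(p,v) ∨ M(v)))
All bound variables are already distinct, so no renaming is needed.
Finally move all quantifiers to the prefix:
  ∃z ∀u ∀w ∃x ∃v ∀p (M(z) ∧ ¬M(u) ∧ (¬M(x) ∨ ¬S(w)) ∧ (¬T(p,v) ∨ M(v)))
The quantifier ∀z sits under an odd number of negations, so it flips to ∃z.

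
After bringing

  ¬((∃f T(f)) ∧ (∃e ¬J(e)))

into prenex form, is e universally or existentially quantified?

Push ¬ through the quantifiers and connectives to reach negation normal form:
  (∀f ¬T(f)) ∨ (∀e J(e))
All bound variables are already distinct, so no renaming is needed.
Finally move all quantifiers to the prefix:
  ∀f ∀e (¬T(f) ∨ J(e))
The quantifier ∃e sits under an odd number of negations, so it flips to ∀e.

universal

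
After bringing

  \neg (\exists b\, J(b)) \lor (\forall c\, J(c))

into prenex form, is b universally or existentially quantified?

universal

Drive negations inward (¬∀x A ≡ ∃x ¬A, ¬∃x A ≡ ∀x ¬A, De Morgan for ∧/∨):
  (\forall b\, \neg J(b)) \lor (\forall c\, J(c))
All bound variables are already distinct, so no renaming is needed.
Pull the quantifiers to the front (each side's bound variable is not free in the other side):
  \forall b\, \forall c\, (\neg J(b) \lor J(c))
The quantifier \exists b sits under an odd number of negations, so it flips to \forall b.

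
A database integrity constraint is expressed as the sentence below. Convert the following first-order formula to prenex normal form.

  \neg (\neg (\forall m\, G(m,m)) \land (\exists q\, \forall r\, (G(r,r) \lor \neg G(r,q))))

Move each ¬ inward, flipping quantifiers it crosses:
  (\forall m\, G(m,m)) \lor (\forall q\, \exists r\, (\neg G(r,r) \land G(r,q)))
All bound variables are already distinct, so no renaming is needed.
Finally move all quantifiers to the prefix:
  \forall m\, \forall q\, \exists r\, (G(m,m) \lor \neg G(r,r) \land G(r,q))

\forall m\, \forall q\, \exists r\, (G(m,m) \lor \neg G(r,r) \land G(r,q))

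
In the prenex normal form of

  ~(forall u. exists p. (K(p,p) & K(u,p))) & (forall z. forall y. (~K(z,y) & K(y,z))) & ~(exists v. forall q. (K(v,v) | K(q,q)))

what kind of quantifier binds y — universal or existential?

Drive negations inward (¬∀x A ≡ ∃x ¬A, ¬∃x A ≡ ∀x ¬A, De Morgan for ∧/∨):
  (exists u. forall p. (~K(p,p) | ~K(u,p))) & (forall z. forall y. (~K(z,y) & K(y,z))) & (forall v. exists q. (~K(v,v) & ~K(q,q)))
All bound variables are already distinct, so no renaming is needed.
Extract every quantifier outward, since the variables are now distinct and don't occur free across branches:
  exists u. forall p. forall z. forall y. forall v. exists q. ((~K(p,p) | ~K(u,p)) & ~K(z,y) & K(y,z) & ~K(v,v) & ~K(q,q))
The quantifier forall y sits under an even number of negations, so it remains universal.

universal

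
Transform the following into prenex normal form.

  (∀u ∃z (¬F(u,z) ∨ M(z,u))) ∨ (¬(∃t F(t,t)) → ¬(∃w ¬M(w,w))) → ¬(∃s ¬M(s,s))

∃u ∀z ∀t ∃w ∀s (F(u,z) ∧ ¬M(z,u) ∧ ¬F(t,t) ∧ ¬M(w,w) ∨ M(s,s))

First replace A → B with ¬A ∨ B.
  ¬((∀u ∃z (¬F(u,z) ∨ M(z,u))) ∨ ¬¬(∃t F(t,t)) ∨ ¬(∃w ¬M(w,w))) ∨ ¬(∃s ¬M(s,s))
Drive negations inward (¬∀x A ≡ ∃x ¬A, ¬∃x A ≡ ∀x ¬A, De Morgan for ∧/∨):
  (∃u ∀z (F(u,z) ∧ ¬M(z,u))) ∧ (∀t ¬F(t,t)) ∧ (∃w ¬M(w,w)) ∨ (∀s M(s,s))
Extract every quantifier outward, since the variables are now distinct and don't occur free across branches:
  ∃u ∀z ∀t ∃w ∀s (F(u,z) ∧ ¬M(z,u) ∧ ¬F(t,t) ∧ ¬M(w,w) ∨ M(s,s))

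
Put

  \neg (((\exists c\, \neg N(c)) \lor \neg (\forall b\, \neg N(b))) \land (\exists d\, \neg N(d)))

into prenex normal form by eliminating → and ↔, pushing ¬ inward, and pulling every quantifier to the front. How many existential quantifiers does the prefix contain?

0

Move each ¬ inward, flipping quantifiers it crosses:
  (\forall c\, N(c)) \land (\forall b\, \neg N(b)) \lor (\forall d\, N(d))
All bound variables are already distinct, so no renaming is needed.
Pull the quantifiers to the front (each side's bound variable is not free in the other side):
  \forall c\, \forall b\, \forall d\, (N(c) \land \neg N(b) \lor N(d))
The prefix is \forall c \forall b \forall d: 3 universal, 0 existential.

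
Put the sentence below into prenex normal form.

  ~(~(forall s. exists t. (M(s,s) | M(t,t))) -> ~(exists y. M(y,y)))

First replace A → B with ¬A ∨ B.
  ~(~~(forall s. exists t. (M(s,s) | M(t,t))) | ~(exists y. M(y,y)))
Move each ¬ inward, flipping quantifiers it crosses:
  (exists s. forall t. (~M(s,s) & ~M(t,t))) & (exists y. M(y,y))
All bound variables are already distinct, so no renaming is needed.
Extract every quantifier outward, since the variables are now distinct and don't occur free across branches:
  exists s. forall t. exists y. (~M(s,s) & ~M(t,t) & M(y,y))

exists s. forall t. exists y. (~M(s,s) & ~M(t,t) & M(y,y))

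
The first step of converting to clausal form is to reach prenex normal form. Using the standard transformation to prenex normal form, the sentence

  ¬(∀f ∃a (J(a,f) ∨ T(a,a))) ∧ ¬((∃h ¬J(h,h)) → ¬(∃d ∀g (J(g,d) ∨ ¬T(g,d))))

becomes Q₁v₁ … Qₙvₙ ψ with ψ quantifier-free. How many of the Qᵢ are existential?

Eliminate → and ↔ using ¬ and ∨.
  ¬(∀f ∃a (J(a,f) ∨ T(a,a))) ∧ ¬(¬(∃h ¬J(h,h)) ∨ ¬(∃d ∀g (J(g,d) ∨ ¬T(g,d))))
Move each ¬ inward, flipping quantifiers it crosses:
  (∃f ∀a (¬J(a,f) ∧ ¬T(a,a))) ∧ (∃h ¬J(h,h)) ∧ (∃d ∀g (J(g,d) ∨ ¬T(g,d)))
All bound variables are already distinct, so no renaming is needed.
Extract every quantifier outward, since the variables are now distinct and don't occur free across branches:
  ∃f ∀a ∃h ∃d ∀g (¬J(a,f) ∧ ¬T(a,a) ∧ ¬J(h,h) ∧ (J(g,d) ∨ ¬T(g,d)))
The prefix is ∃f ∀a ∃h ∃d ∀g: 2 universal, 3 existential.

3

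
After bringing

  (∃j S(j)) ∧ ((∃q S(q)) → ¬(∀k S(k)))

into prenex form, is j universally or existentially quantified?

existential

First replace A → B with ¬A ∨ B.
  (∃j S(j)) ∧ (¬(∃q S(q)) ∨ ¬(∀k S(k)))
Push ¬ through the quantifiers and connectives to reach negation normal form:
  (∃j S(j)) ∧ ((∀q ¬S(q)) ∨ (∃k ¬S(k)))
All bound variables are already distinct, so no renaming is needed.
Pull the quantifiers to the front (each side's bound variable is not free in the other side):
  ∃j ∀q ∃k (S(j) ∧ (¬S(q) ∨ ¬S(k)))
The quantifier ∃j sits under an even number of negations (counting the antecedent side of each →), so it remains existential.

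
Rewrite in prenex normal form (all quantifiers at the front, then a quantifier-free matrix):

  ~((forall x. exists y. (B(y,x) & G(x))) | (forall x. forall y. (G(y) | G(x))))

exists x. forall y. exists r. exists p. ((~B(y,x) | ~G(x)) & ~G(p) & ~G(r))

Move each ¬ inward, flipping quantifiers it crosses:
  (exists x. forall y. (~B(y,x) | ~G(x))) & (exists x. exists y. (~G(y) & ~G(x)))
Rename bound variables to avoid capture: x↦r, y↦p.
  (exists x. forall y. (~B(y,x) | ~G(x))) & (exists r. exists p. (~G(p) & ~G(r)))
Pull the quantifiers to the front (each side's bound variable is not free in the other side):
  exists x. forall y. exists r. exists p. ((~B(y,x) | ~G(x)) & ~G(p) & ~G(r))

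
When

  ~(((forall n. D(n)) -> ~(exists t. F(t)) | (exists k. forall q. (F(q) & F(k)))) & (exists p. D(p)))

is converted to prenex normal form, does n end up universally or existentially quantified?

Eliminate → and ↔ using ¬ and ∨.
  ~((~(forall n. D(n)) | ~(exists t. F(t)) | (exists k. forall q. (F(q) & F(k)))) & (exists p. D(p)))
Drive negations inward (¬∀x A ≡ ∃x ¬A, ¬∃x A ≡ ∀x ¬A, De Morgan for ∧/∨):
  (forall n. D(n)) & (exists t. F(t)) & (forall k. exists q. (~F(q) | ~F(k))) | (forall p. ~D(p))
All bound variables are already distinct, so no renaming is needed.
Pull the quantifiers to the front (each side's bound variable is not free in the other side):
  forall n. exists t. forall k. exists q. forall p. (D(n) & F(t) & (~F(q) | ~F(k)) | ~D(p))
The quantifier forall n sits under an even number of negations (counting the antecedent side of each →), so it remains universal.

universal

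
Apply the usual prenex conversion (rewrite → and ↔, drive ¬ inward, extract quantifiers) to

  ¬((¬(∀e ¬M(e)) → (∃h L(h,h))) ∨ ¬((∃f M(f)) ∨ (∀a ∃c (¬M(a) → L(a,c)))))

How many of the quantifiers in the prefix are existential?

3

Rewrite implications/biconditionals: A → B as ¬A ∨ B.
  ¬(¬¬(∀e ¬M(e)) ∨ (∃h L(h,h)) ∨ ¬((∃f M(f)) ∨ (∀a ∃c (¬¬M(a) ∨ L(a,c)))))
Drive negations inward (¬∀x A ≡ ∃x ¬A, ¬∃x A ≡ ∀x ¬A, De Morgan for ∧/∨):
  (∃e M(e)) ∧ (∀h ¬L(h,h)) ∧ ((∃f M(f)) ∨ (∀a ∃c (M(a) ∨ L(a,c))))
All bound variables are already distinct, so no renaming is needed.
Finally move all quantifiers to the prefix:
  ∃e ∀h ∃f ∀a ∃c (M(e) ∧ ¬L(h,h) ∧ (M(f) ∨ M(a) ∨ L(a,c)))
The prefix is ∃e ∀h ∃f ∀a ∃c: 2 universal, 3 existential.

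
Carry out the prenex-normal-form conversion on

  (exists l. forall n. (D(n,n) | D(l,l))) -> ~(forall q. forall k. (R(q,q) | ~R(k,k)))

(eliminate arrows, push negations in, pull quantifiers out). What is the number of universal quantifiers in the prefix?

Eliminate → and ↔ using ¬ and ∨.
  ~(exists l. forall n. (D(n,n) | D(l,l))) | ~(forall q. forall k. (R(q,q) | ~R(k,k)))
Move each ¬ inward, flipping quantifiers it crosses:
  (forall l. exists n. (~D(n,n) & ~D(l,l))) | (exists q. exists k. (~R(q,q) & R(k,k)))
All bound variables are already distinct, so no renaming is needed.
Pull the quantifiers to the front (each side's bound variable is not free in the other side):
  forall l. exists n. exists q. exists k. (~D(n,n) & ~D(l,l) | ~R(q,q) & R(k,k))
The prefix is forall l exists n exists q exists k: 1 universal, 3 existential.

1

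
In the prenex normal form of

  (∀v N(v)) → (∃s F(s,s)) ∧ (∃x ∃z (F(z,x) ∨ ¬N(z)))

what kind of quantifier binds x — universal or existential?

Eliminate → and ↔ using ¬ and ∨.
  ¬(∀v N(v)) ∨ (∃s F(s,s)) ∧ (∃x ∃z (F(z,x) ∨ ¬N(z)))
Move each ¬ inward, flipping quantifiers it crosses:
  (∃v ¬N(v)) ∨ (∃s F(s,s)) ∧ (∃x ∃z (F(z,x) ∨ ¬N(z)))
All bound variables are already distinct, so no renaming is needed.
Extract every quantifier outward, since the variables are now distinct and don't occur free across branches:
  ∃v ∃s ∃x ∃z (¬N(v) ∨ F(s,s) ∧ (F(z,x) ∨ ¬N(z)))
The quantifier ∃x sits under an even number of negations (counting the antecedent side of each →), so it remains existential.

existential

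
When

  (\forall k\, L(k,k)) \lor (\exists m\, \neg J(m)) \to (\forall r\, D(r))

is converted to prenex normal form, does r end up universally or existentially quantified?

universal

Rewrite implications/biconditionals: A → B as ¬A ∨ B.
  \neg ((\forall k\, L(k,k)) \lor (\exists m\, \neg J(m))) \lor (\forall r\, D(r))
Drive negations inward (¬∀x A ≡ ∃x ¬A, ¬∃x A ≡ ∀x ¬A, De Morgan for ∧/∨):
  (\exists k\, \neg L(k,k)) \land (\forall m\, J(m)) \lor (\forall r\, D(r))
All bound variables are already distinct, so no renaming is needed.
Finally move all quantifiers to the prefix:
  \exists k\, \forall m\, \forall r\, (\neg L(k,k) \land J(m) \lor D(r))
The quantifier \forall r sits under an even number of negations (counting the antecedent side of each →), so it remains universal.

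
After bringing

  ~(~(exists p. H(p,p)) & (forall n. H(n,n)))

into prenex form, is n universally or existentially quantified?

existential

Drive negations inward (¬∀x A ≡ ∃x ¬A, ¬∃x A ≡ ∀x ¬A, De Morgan for ∧/∨):
  (exists p. H(p,p)) | (exists n. ~H(n,n))
All bound variables are already distinct, so no renaming is needed.
Pull the quantifiers to the front (each side's bound variable is not free in the other side):
  exists p. exists n. (H(p,p) | ~H(n,n))
The quantifier forall n sits under an odd number of negations, so it flips to exists n.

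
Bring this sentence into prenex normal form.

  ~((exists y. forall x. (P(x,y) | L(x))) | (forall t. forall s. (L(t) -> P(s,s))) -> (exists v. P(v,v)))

Eliminate → and ↔ using ¬ and ∨.
  ~(~((exists y. forall x. (P(x,y) | L(x))) | (forall t. forall s. (~L(t) | P(s,s)))) | (exists v. P(v,v)))
Move each ¬ inward, flipping quantifiers it crosses:
  ((exists y. forall x. (P(x,y) | L(x))) | (forall t. forall s. (~L(t) | P(s,s)))) & (forall v. ~P(v,v))
All bound variables are already distinct, so no renaming is needed.
Finally move all quantifiers to the prefix:
  exists y. forall x. forall t. forall s. forall v. ((P(x,y) | L(x) | ~L(t) | P(s,s)) & ~P(v,v))

exists y. forall x. forall t. forall s. forall v. ((P(x,y) | L(x) | ~L(t) | P(s,s)) & ~P(v,v))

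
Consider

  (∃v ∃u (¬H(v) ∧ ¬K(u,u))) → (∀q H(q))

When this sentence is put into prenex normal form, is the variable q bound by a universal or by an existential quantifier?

universal

Rewrite implications/biconditionals: A → B as ¬A ∨ B.
  ¬(∃v ∃u (¬H(v) ∧ ¬K(u,u))) ∨ (∀q H(q))
Push ¬ through the quantifiers and connectives to reach negation normal form:
  (∀v ∀u (H(v) ∨ K(u,u))) ∨ (∀q H(q))
All bound variables are already distinct, so no renaming is needed.
Pull the quantifiers to the front (each side's bound variable is not free in the other side):
  ∀v ∀u ∀q (H(v) ∨ K(u,u) ∨ H(q))
The quantifier ∀q sits under an even number of negations (counting the antecedent side of each →), so it remains universal.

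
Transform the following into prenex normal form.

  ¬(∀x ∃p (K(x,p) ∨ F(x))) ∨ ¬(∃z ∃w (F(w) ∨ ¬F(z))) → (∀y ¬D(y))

∀x ∃p ∃z ∃w ∀y ((K(x,p) ∨ F(x)) ∧ (F(w) ∨ ¬F(z)) ∨ ¬D(y))

First replace A → B with ¬A ∨ B.
  ¬(¬(∀x ∃p (K(x,p) ∨ F(x))) ∨ ¬(∃z ∃w (F(w) ∨ ¬F(z)))) ∨ (∀y ¬D(y))
Drive negations inward (¬∀x A ≡ ∃x ¬A, ¬∃x A ≡ ∀x ¬A, De Morgan for ∧/∨):
  (∀x ∃p (K(x,p) ∨ F(x))) ∧ (∃z ∃w (F(w) ∨ ¬F(z))) ∨ (∀y ¬D(y))
Pull the quantifiers to the front (each side's bound variable is not free in the other side):
  ∀x ∃p ∃z ∃w ∀y ((K(x,p) ∨ F(x)) ∧ (F(w) ∨ ¬F(z)) ∨ ¬D(y))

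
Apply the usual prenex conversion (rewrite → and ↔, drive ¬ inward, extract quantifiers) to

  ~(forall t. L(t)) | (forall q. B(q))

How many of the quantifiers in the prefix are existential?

1

Drive negations inward (¬∀x A ≡ ∃x ¬A, ¬∃x A ≡ ∀x ¬A, De Morgan for ∧/∨):
  (exists t. ~L(t)) | (forall q. B(q))
Pull the quantifiers to the front (each side's bound variable is not free in the other side):
  exists t. forall q. (~L(t) | B(q))
The prefix is exists t forall q: 1 universal, 1 existential.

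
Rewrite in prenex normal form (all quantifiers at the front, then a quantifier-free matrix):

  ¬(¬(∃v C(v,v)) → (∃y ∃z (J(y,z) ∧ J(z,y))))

∀v ∀y ∀z (¬C(v,v) ∧ (¬J(y,z) ∨ ¬J(z,y)))

Eliminate → and ↔ using ¬ and ∨.
  ¬(¬¬(∃v C(v,v)) ∨ (∃y ∃z (J(y,z) ∧ J(z,y))))
Move each ¬ inward, flipping quantifiers it crosses:
  (∀v ¬C(v,v)) ∧ (∀y ∀z (¬J(y,z) ∨ ¬J(z,y)))
All bound variables are already distinct, so no renaming is needed.
Extract every quantifier outward, since the variables are now distinct and don't occur free across branches:
  ∀v ∀y ∀z (¬C(v,v) ∧ (¬J(y,z) ∨ ¬J(z,y)))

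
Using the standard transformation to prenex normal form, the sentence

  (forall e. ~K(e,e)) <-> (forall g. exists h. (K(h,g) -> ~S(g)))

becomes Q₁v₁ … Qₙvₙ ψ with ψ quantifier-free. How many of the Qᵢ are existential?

3

First replace A → B with ¬A ∨ B; A ↔ B as (¬A ∨ B) ∧ (¬B ∨ A).
  (~(forall e. ~K(e,e)) | (forall g. exists h. (~K(h,g) | ~S(g)))) & (~(forall g. exists h. (~K(h,g) | ~S(g))) | (forall e. ~K(e,e)))
Drive negations inward (¬∀x A ≡ ∃x ¬A, ¬∃x A ≡ ∀x ¬A, De Morgan for ∧/∨):
  ((exists e. K(e,e)) | (forall g. exists h. (~K(h,g) | ~S(g)))) & ((exists g. forall h. (K(h,g) & S(g))) | (forall e. ~K(e,e)))
Standardize variables apart so no two quantifiers bind the same name: g↦b, h↦q, e↦z.
  ((exists e. K(e,e)) | (forall g. exists h. (~K(h,g) | ~S(g)))) & ((exists b. forall q. (K(q,b) & S(b))) | (forall z. ~K(z,z)))
Extract every quantifier outward, since the variables are now distinct and don't occur free across branches:
  exists e. forall g. exists h. exists b. forall q. forall z. ((K(e,e) | ~K(h,g) | ~S(g)) & (K(q,b) & S(b) | ~K(z,z)))
The prefix is exists e forall g exists h exists b forall q forall z: 3 universal, 3 existential.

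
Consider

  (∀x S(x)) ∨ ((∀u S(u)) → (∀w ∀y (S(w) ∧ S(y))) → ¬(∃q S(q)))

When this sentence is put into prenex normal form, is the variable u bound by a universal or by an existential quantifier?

existential

First replace A → B with ¬A ∨ B.
  (∀x S(x)) ∨ ¬(∀u S(u)) ∨ ¬(∀w ∀y (S(w) ∧ S(y))) ∨ ¬(∃q S(q))
Move each ¬ inward, flipping quantifiers it crosses:
  (∀x S(x)) ∨ (∃u ¬S(u)) ∨ (∃w ∃y (¬S(w) ∨ ¬S(y))) ∨ (∀q ¬S(q))
Pull the quantifiers to the front (each side's bound variable is not free in the other side):
  ∀x ∃u ∃w ∃y ∀q (S(x) ∨ ¬S(u) ∨ ¬S(w) ∨ ¬S(y) ∨ ¬S(q))
The quantifier ∀u sits under an odd number of negations (counting the antecedent side of each →), so it flips to ∃u.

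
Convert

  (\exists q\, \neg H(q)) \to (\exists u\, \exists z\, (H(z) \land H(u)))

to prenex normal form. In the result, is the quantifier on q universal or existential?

universal

First replace A → B with ¬A ∨ B.
  \neg (\exists q\, \neg H(q)) \lor (\exists u\, \exists z\, (H(z) \land H(u)))
Push ¬ through the quantifiers and connectives to reach negation normal form:
  (\forall q\, H(q)) \lor (\exists u\, \exists z\, (H(z) \land H(u)))
Extract every quantifier outward, since the variables are now distinct and don't occur free across branches:
  \forall q\, \exists u\, \exists z\, (H(q) \lor H(z) \land H(u))
The quantifier \exists q sits under an odd number of negations (counting the antecedent side of each →), so it flips to \forall q.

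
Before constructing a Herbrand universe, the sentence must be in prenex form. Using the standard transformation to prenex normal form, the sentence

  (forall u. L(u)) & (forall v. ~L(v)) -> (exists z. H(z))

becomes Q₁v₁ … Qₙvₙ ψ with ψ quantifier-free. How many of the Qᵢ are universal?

0

First replace A → B with ¬A ∨ B.
  ~((forall u. L(u)) & (forall v. ~L(v))) | (exists z. H(z))
Push ¬ through the quantifiers and connectives to reach negation normal form:
  (exists u. ~L(u)) | (exists v. L(v)) | (exists z. H(z))
All bound variables are already distinct, so no renaming is needed.
Pull the quantifiers to the front (each side's bound variable is not free in the other side):
  exists u. exists v. exists z. (~L(u) | L(v) | H(z))
The prefix is exists u exists v exists z: 0 universal, 3 existential.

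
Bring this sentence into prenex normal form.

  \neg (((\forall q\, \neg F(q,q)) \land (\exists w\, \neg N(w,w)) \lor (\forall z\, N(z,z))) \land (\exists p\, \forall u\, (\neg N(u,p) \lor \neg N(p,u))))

Push ¬ through the quantifiers and connectives to reach negation normal form:
  ((\exists q\, F(q,q)) \lor (\forall w\, N(w,w))) \land (\exists z\, \neg N(z,z)) \lor (\forall p\, \exists u\, (N(u,p) \land N(p,u)))
All bound variables are already distinct, so no renaming is needed.
Finally move all quantifiers to the prefix:
  \exists q\, \forall w\, \exists z\, \forall p\, \exists u\, ((F(q,q) \lor N(w,w)) \land \neg N(z,z) \lor N(u,p) \land N(p,u))

\exists q\, \forall w\, \exists z\, \forall p\, \exists u\, ((F(q,q) \lor N(w,w)) \land \neg N(z,z) \lor N(u,p) \land N(p,u))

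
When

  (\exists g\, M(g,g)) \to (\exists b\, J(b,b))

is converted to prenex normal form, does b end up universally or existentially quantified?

First replace A → B with ¬A ∨ B.
  \neg (\exists g\, M(g,g)) \lor (\exists b\, J(b,b))
Move each ¬ inward, flipping quantifiers it crosses:
  (\forall g\, \neg M(g,g)) \lor (\exists b\, J(b,b))
All bound variables are already distinct, so no renaming is needed.
Finally move all quantifiers to the prefix:
  \forall g\, \exists b\, (\neg M(g,g) \lor J(b,b))
The quantifier \exists b sits under an even number of negations (counting the antecedent side of each →), so it remains existential.

existential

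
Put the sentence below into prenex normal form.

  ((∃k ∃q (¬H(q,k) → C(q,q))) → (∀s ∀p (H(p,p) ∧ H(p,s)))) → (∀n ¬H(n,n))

Rewrite implications/biconditionals: A → B as ¬A ∨ B.
  ¬(¬(∃k ∃q (¬¬H(q,k) ∨ C(q,q))) ∨ (∀s ∀p (H(p,p) ∧ H(p,s)))) ∨ (∀n ¬H(n,n))
Push ¬ through the quantifiers and connectives to reach negation normal form:
  (∃k ∃q (H(q,k) ∨ C(q,q))) ∧ (∃s ∃p (¬H(p,p) ∨ ¬H(p,s))) ∨ (∀n ¬H(n,n))
All bound variables are already distinct, so no renaming is needed.
Pull the quantifiers to the front (each side's bound variable is not free in the other side):
  ∃k ∃q ∃s ∃p ∀n ((H(q,k) ∨ C(q,q)) ∧ (¬H(p,p) ∨ ¬H(p,s)) ∨ ¬H(n,n))

∃k ∃q ∃s ∃p ∀n ((H(q,k) ∨ C(q,q)) ∧ (¬H(p,p) ∨ ¬H(p,s)) ∨ ¬H(n,n))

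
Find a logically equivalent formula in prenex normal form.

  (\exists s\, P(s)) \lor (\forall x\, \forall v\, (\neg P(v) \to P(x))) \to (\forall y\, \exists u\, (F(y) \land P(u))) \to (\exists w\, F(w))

Eliminate → and ↔ using ¬ and ∨.
  \neg ((\exists s\, P(s)) \lor (\forall x\, \forall v\, (\neg \neg P(v) \lor P(x)))) \lor \neg (\forall y\, \exists u\, (F(y) \land P(u))) \lor (\exists w\, F(w))
Move each ¬ inward, flipping quantifiers it crosses:
  (\forall s\, \neg P(s)) \land (\exists x\, \exists v\, (\neg P(v) \land \neg P(x))) \lor (\exists y\, \forall u\, (\neg F(y) \lor \neg P(u))) \lor (\exists w\, F(w))
All bound variables are already distinct, so no renaming is needed.
Finally move all quantifiers to the prefix:
  \forall s\, \exists x\, \exists v\, \exists y\, \forall u\, \exists w\, (\neg P(s) \land \neg P(v) \land \neg P(x) \lor \neg F(y) \lor \neg P(u) \lor F(w))

\forall s\, \exists x\, \exists v\, \exists y\, \forall u\, \exists w\, (\neg P(s) \land \neg P(v) \land \neg P(x) \lor \neg F(y) \lor \neg P(u) \lor F(w))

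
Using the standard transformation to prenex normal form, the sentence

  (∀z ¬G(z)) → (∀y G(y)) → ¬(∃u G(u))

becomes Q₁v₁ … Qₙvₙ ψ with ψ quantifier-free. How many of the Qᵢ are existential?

Eliminate → and ↔ using ¬ and ∨.
  ¬(∀z ¬G(z)) ∨ ¬(∀y G(y)) ∨ ¬(∃u G(u))
Push ¬ through the quantifiers and connectives to reach negation normal form:
  (∃z G(z)) ∨ (∃y ¬G(y)) ∨ (∀u ¬G(u))
Finally move all quantifiers to the prefix:
  ∃z ∃y ∀u (G(z) ∨ ¬G(y) ∨ ¬G(u))
The prefix is ∃z ∃y ∀u: 1 universal, 2 existential.

2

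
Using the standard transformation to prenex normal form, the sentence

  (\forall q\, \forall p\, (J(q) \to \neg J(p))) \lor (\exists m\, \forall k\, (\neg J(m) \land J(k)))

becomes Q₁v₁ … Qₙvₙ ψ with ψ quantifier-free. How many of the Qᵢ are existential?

First replace A → B with ¬A ∨ B.
  (\forall q\, \forall p\, (\neg J(q) \lor \neg J(p))) \lor (\exists m\, \forall k\, (\neg J(m) \land J(k)))
All bound variables are already distinct, so no renaming is needed.
Finally move all quantifiers to the prefix:
  \forall q\, \forall p\, \exists m\, \forall k\, (\neg J(q) \lor \neg J(p) \lor \neg J(m) \land J(k))
The prefix is \forall q \forall p \exists m \forall k: 3 universal, 1 existential.

1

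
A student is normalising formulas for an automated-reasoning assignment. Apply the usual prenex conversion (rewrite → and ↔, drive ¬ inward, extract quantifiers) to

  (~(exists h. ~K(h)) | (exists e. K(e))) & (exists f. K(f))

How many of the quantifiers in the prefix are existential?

2

Move each ¬ inward, flipping quantifiers it crosses:
  ((forall h. K(h)) | (exists e. K(e))) & (exists f. K(f))
Pull the quantifiers to the front (each side's bound variable is not free in the other side):
  forall h. exists e. exists f. ((K(h) | K(e)) & K(f))
The prefix is forall h exists e exists f: 1 universal, 2 existential.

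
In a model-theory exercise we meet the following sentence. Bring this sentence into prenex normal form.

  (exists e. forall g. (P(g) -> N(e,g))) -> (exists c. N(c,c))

forall e. exists g. exists c. (P(g) & ~N(e,g) | N(c,c))

Rewrite implications/biconditionals: A → B as ¬A ∨ B.
  ~(exists e. forall g. (~P(g) | N(e,g))) | (exists c. N(c,c))
Move each ¬ inward, flipping quantifiers it crosses:
  (forall e. exists g. (P(g) & ~N(e,g))) | (exists c. N(c,c))
Finally move all quantifiers to the prefix:
  forall e. exists g. exists c. (P(g) & ~N(e,g) | N(c,c))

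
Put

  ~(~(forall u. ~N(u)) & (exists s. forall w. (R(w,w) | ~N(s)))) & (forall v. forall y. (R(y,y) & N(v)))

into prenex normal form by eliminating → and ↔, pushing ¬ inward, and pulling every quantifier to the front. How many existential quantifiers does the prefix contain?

Drive negations inward (¬∀x A ≡ ∃x ¬A, ¬∃x A ≡ ∀x ¬A, De Morgan for ∧/∨):
  ((forall u. ~N(u)) | (forall s. exists w. (~R(w,w) & N(s)))) & (forall v. forall y. (R(y,y) & N(v)))
Extract every quantifier outward, since the variables are now distinct and don't occur free across branches:
  forall u. forall s. exists w. forall v. forall y. ((~N(u) | ~R(w,w) & N(s)) & R(y,y) & N(v))
The prefix is forall u forall s exists w forall v forall y: 4 universal, 1 existential.

1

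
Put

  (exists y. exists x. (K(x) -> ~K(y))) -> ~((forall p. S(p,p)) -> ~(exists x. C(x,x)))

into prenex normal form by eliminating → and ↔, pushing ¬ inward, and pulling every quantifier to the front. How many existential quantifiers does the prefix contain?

Rewrite implications/biconditionals: A → B as ¬A ∨ B.
  ~(exists y. exists x. (~K(x) | ~K(y))) | ~(~(forall p. S(p,p)) | ~(exists x. C(x,x)))
Move each ¬ inward, flipping quantifiers it crosses:
  (forall y. forall x. (K(x) & K(y))) | (forall p. S(p,p)) & (exists x. C(x,x))
Give each quantifier a distinct variable: x↦u1.
  (forall y. forall x. (K(x) & K(y))) | (forall p. S(p,p)) & (exists u1. C(u1,u1))
Extract every quantifier outward, since the variables are now distinct and don't occur free across branches:
  forall y. forall x. forall p. exists u1. (K(x) & K(y) | S(p,p) & C(u1,u1))
The prefix is forall y forall x forall p exists u1: 3 universal, 1 existential.

1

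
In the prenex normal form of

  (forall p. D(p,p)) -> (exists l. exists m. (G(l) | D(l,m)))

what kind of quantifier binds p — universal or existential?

existential

Rewrite implications/biconditionals: A → B as ¬A ∨ B.
  ~(forall p. D(p,p)) | (exists l. exists m. (G(l) | D(l,m)))
Drive negations inward (¬∀x A ≡ ∃x ¬A, ¬∃x A ≡ ∀x ¬A, De Morgan for ∧/∨):
  (exists p. ~D(p,p)) | (exists l. exists m. (G(l) | D(l,m)))
Extract every quantifier outward, since the variables are now distinct and don't occur free across branches:
  exists p. exists l. exists m. (~D(p,p) | G(l) | D(l,m))
The quantifier forall p sits under an odd number of negations (counting the antecedent side of each →), so it flips to exists p.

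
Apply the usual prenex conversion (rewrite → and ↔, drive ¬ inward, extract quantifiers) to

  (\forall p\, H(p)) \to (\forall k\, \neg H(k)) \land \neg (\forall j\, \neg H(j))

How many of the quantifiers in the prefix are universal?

1

First replace A → B with ¬A ∨ B.
  \neg (\forall p\, H(p)) \lor (\forall k\, \neg H(k)) \land \neg (\forall j\, \neg H(j))
Drive negations inward (¬∀x A ≡ ∃x ¬A, ¬∃x A ≡ ∀x ¬A, De Morgan for ∧/∨):
  (\exists p\, \neg H(p)) \lor (\forall k\, \neg H(k)) \land (\exists j\, H(j))
Finally move all quantifiers to the prefix:
  \exists p\, \forall k\, \exists j\, (\neg H(p) \lor \neg H(k) \land H(j))
The prefix is \exists p \forall k \exists j: 1 universal, 2 existential.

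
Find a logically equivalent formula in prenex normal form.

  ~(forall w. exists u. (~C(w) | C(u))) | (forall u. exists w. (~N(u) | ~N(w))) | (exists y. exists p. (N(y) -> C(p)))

exists w. forall u. forall w1. exists x. exists y. exists p. (C(w) & ~C(u) | ~N(w1) | ~N(x) | ~N(y) | C(p))

First replace A → B with ¬A ∨ B.
  ~(forall w. exists u. (~C(w) | C(u))) | (forall u. exists w. (~N(u) | ~N(w))) | (exists y. exists p. (~N(y) | C(p)))
Drive negations inward (¬∀x A ≡ ∃x ¬A, ¬∃x A ≡ ∀x ¬A, De Morgan for ∧/∨):
  (exists w. forall u. (C(w) & ~C(u))) | (forall u. exists w. (~N(u) | ~N(w))) | (exists y. exists p. (~N(y) | C(p)))
Rename bound variables to avoid capture: u↦w1, w↦x.
  (exists w. forall u. (C(w) & ~C(u))) | (forall w1. exists x. (~N(w1) | ~N(x))) | (exists y. exists p. (~N(y) | C(p)))
Pull the quantifiers to the front (each side's bound variable is not free in the other side):
  exists w. forall u. forall w1. exists x. exists y. exists p. (C(w) & ~C(u) | ~N(w1) | ~N(x) | ~N(y) | C(p))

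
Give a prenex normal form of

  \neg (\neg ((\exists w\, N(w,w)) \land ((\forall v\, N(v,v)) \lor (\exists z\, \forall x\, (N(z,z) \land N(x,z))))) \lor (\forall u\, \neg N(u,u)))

\exists w\, \forall v\, \exists z\, \forall x\, \exists u\, (N(w,w) \land (N(v,v) \lor N(z,z) \land N(x,z)) \land N(u,u))

Push ¬ through the quantifiers and connectives to reach negation normal form:
  (\exists w\, N(w,w)) \land ((\forall v\, N(v,v)) \lor (\exists z\, \forall x\, (N(z,z) \land N(x,z)))) \land (\exists u\, N(u,u))
All bound variables are already distinct, so no renaming is needed.
Pull the quantifiers to the front (each side's bound variable is not free in the other side):
  \exists w\, \forall v\, \exists z\, \forall x\, \exists u\, (N(w,w) \land (N(v,v) \lor N(z,z) \land N(x,z)) \land N(u,u))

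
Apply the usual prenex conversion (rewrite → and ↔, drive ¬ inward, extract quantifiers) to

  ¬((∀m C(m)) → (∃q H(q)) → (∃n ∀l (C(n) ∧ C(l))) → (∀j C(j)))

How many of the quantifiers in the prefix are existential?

3

First replace A → B with ¬A ∨ B.
  ¬(¬(∀m C(m)) ∨ ¬(∃q H(q)) ∨ ¬(∃n ∀l (C(n) ∧ C(l))) ∨ (∀j C(j)))
Push ¬ through the quantifiers and connectives to reach negation normal form:
  (∀m C(m)) ∧ (∃q H(q)) ∧ (∃n ∀l (C(n) ∧ C(l))) ∧ (∃j ¬C(j))
All bound variables are already distinct, so no renaming is needed.
Finally move all quantifiers to the prefix:
  ∀m ∃q ∃n ∀l ∃j (C(m) ∧ H(q) ∧ C(n) ∧ C(l) ∧ ¬C(j))
The prefix is ∀m ∃q ∃n ∀l ∃j: 2 universal, 3 existential.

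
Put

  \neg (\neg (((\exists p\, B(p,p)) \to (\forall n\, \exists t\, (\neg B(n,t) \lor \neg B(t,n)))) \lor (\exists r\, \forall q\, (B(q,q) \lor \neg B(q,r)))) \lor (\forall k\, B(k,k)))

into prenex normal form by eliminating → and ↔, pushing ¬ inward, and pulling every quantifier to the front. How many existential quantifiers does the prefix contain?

Eliminate → and ↔ using ¬ and ∨.
  \neg (\neg (\neg (\exists p\, B(p,p)) \lor (\forall n\, \exists t\, (\neg B(n,t) \lor \neg B(t,n))) \lor (\exists r\, \forall q\, (B(q,q) \lor \neg B(q,r)))) \lor (\forall k\, B(k,k)))
Move each ¬ inward, flipping quantifiers it crosses:
  ((\forall p\, \neg B(p,p)) \lor (\forall n\, \exists t\, (\neg B(n,t) \lor \neg B(t,n))) \lor (\exists r\, \forall q\, (B(q,q) \lor \neg B(q,r)))) \land (\exists k\, \neg B(k,k))
All bound variables are already distinct, so no renaming is needed.
Finally move all quantifiers to the prefix:
  \forall p\, \forall n\, \exists t\, \exists r\, \forall q\, \exists k\, ((\neg B(p,p) \lor \neg B(n,t) \lor \neg B(t,n) \lor B(q,q) \lor \neg B(q,r)) \land \neg B(k,k))
The prefix is \forall p \forall n \exists t \exists r \forall q \exists k: 3 universal, 3 existential.

3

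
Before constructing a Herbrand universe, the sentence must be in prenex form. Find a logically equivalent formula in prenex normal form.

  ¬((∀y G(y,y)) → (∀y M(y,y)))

Rewrite implications/biconditionals: A → B as ¬A ∨ B.
  ¬(¬(∀y G(y,y)) ∨ (∀y M(y,y)))
Move each ¬ inward, flipping quantifiers it crosses:
  (∀y G(y,y)) ∧ (∃y ¬M(y,y))
Give each quantifier a distinct variable: y↦v1.
  (∀y G(y,y)) ∧ (∃v1 ¬M(v1,v1))
Pull the quantifiers to the front (each side's bound variable is not free in the other side):
  ∀y ∃v1 (G(y,y) ∧ ¬M(v1,v1))

∀y ∃v1 (G(y,y) ∧ ¬M(v1,v1))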